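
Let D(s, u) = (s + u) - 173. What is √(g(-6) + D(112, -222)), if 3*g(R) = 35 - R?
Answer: 2*I*√606/3 ≈ 16.411*I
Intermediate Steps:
D(s, u) = -173 + s + u
g(R) = 35/3 - R/3 (g(R) = (35 - R)/3 = 35/3 - R/3)
√(g(-6) + D(112, -222)) = √((35/3 - ⅓*(-6)) + (-173 + 112 - 222)) = √((35/3 + 2) - 283) = √(41/3 - 283) = √(-808/3) = 2*I*√606/3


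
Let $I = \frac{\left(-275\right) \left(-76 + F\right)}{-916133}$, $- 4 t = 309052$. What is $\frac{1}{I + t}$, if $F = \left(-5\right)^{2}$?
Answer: $- \frac{916133}{70783198004} \approx -1.2943 \cdot 10^{-5}$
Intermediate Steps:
$F = 25$
$t = -77263$ ($t = \left(- \frac{1}{4}\right) 309052 = -77263$)
$I = - \frac{14025}{916133}$ ($I = \frac{\left(-275\right) \left(-76 + 25\right)}{-916133} = \left(-275\right) \left(-51\right) \left(- \frac{1}{916133}\right) = 14025 \left(- \frac{1}{916133}\right) = - \frac{14025}{916133} \approx -0.015309$)
$\frac{1}{I + t} = \frac{1}{- \frac{14025}{916133} - 77263} = \frac{1}{- \frac{70783198004}{916133}} = - \frac{916133}{70783198004}$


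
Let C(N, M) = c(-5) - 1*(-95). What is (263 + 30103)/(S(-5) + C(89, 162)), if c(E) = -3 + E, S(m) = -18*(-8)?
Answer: 1446/11 ≈ 131.45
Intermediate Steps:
S(m) = 144
C(N, M) = 87 (C(N, M) = (-3 - 5) - 1*(-95) = -8 + 95 = 87)
(263 + 30103)/(S(-5) + C(89, 162)) = (263 + 30103)/(144 + 87) = 30366/231 = 30366*(1/231) = 1446/11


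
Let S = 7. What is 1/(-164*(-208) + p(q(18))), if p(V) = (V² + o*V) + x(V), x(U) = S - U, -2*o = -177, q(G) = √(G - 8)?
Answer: 68258/2329424157 - 175*√10/2329424157 ≈ 2.9065e-5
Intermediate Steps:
q(G) = √(-8 + G)
o = 177/2 (o = -½*(-177) = 177/2 ≈ 88.500)
x(U) = 7 - U
p(V) = 7 + V² + 175*V/2 (p(V) = (V² + 177*V/2) + (7 - V) = 7 + V² + 175*V/2)
1/(-164*(-208) + p(q(18))) = 1/(-164*(-208) + (7 + (√(-8 + 18))² + 175*√(-8 + 18)/2)) = 1/(34112 + (7 + (√10)² + 175*√10/2)) = 1/(34112 + (7 + 10 + 175*√10/2)) = 1/(34112 + (17 + 175*√10/2)) = 1/(34129 + 175*√10/2)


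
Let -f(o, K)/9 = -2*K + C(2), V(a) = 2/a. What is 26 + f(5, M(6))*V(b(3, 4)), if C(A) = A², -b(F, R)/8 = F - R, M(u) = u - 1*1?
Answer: 79/2 ≈ 39.500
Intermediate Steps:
M(u) = -1 + u (M(u) = u - 1 = -1 + u)
b(F, R) = -8*F + 8*R (b(F, R) = -8*(F - R) = -8*F + 8*R)
f(o, K) = -36 + 18*K (f(o, K) = -9*(-2*K + 2²) = -9*(-2*K + 4) = -9*(4 - 2*K) = -36 + 18*K)
26 + f(5, M(6))*V(b(3, 4)) = 26 + (-36 + 18*(-1 + 6))*(2/(-8*3 + 8*4)) = 26 + (-36 + 18*5)*(2/(-24 + 32)) = 26 + (-36 + 90)*(2/8) = 26 + 54*(2*(⅛)) = 26 + 54*(¼) = 26 + 27/2 = 79/2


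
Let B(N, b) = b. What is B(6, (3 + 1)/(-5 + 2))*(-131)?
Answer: 524/3 ≈ 174.67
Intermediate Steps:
B(6, (3 + 1)/(-5 + 2))*(-131) = ((3 + 1)/(-5 + 2))*(-131) = (4/(-3))*(-131) = (4*(-1/3))*(-131) = -4/3*(-131) = 524/3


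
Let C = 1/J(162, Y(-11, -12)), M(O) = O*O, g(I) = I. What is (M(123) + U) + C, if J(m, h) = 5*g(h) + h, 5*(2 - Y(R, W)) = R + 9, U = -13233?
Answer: 136517/72 ≈ 1896.1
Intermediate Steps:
Y(R, W) = ⅕ - R/5 (Y(R, W) = 2 - (R + 9)/5 = 2 - (9 + R)/5 = 2 + (-9/5 - R/5) = ⅕ - R/5)
M(O) = O²
J(m, h) = 6*h (J(m, h) = 5*h + h = 6*h)
C = 5/72 (C = 1/(6*(⅕ - ⅕*(-11))) = 1/(6*(⅕ + 11/5)) = 1/(6*(12/5)) = 1/(72/5) = 5/72 ≈ 0.069444)
(M(123) + U) + C = (123² - 13233) + 5/72 = (15129 - 13233) + 5/72 = 1896 + 5/72 = 136517/72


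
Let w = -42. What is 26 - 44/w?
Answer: 568/21 ≈ 27.048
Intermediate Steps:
26 - 44/w = 26 - 44/(-42) = 26 - 1/42*(-44) = 26 + 22/21 = 568/21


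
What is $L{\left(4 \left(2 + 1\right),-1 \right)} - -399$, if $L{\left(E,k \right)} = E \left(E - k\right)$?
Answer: $555$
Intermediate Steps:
$L{\left(4 \left(2 + 1\right),-1 \right)} - -399 = 4 \left(2 + 1\right) \left(4 \left(2 + 1\right) - -1\right) - -399 = 4 \cdot 3 \left(4 \cdot 3 + 1\right) + 399 = 12 \left(12 + 1\right) + 399 = 12 \cdot 13 + 399 = 156 + 399 = 555$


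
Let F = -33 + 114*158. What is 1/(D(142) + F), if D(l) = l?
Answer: 1/18121 ≈ 5.5185e-5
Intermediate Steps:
F = 17979 (F = -33 + 18012 = 17979)
1/(D(142) + F) = 1/(142 + 17979) = 1/18121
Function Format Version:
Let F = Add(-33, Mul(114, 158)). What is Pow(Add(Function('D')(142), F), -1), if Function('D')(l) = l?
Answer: Rational(1, 18121) ≈ 5.5185e-5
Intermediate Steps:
F = 17979 (F = Add(-33, 18012) = 17979)
Pow(Add(Function('D')(142), F), -1) = Pow(Add(142, 17979), -1) = Pow(18121, -1) = Rational(1, 18121)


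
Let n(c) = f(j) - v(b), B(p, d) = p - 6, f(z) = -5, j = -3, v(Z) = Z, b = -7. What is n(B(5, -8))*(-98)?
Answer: -196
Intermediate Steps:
B(p, d) = -6 + p
n(c) = 2 (n(c) = -5 - 1*(-7) = -5 + 7 = 2)
n(B(5, -8))*(-98) = 2*(-98) = -196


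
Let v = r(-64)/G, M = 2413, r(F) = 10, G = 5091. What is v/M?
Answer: 10/12284583 ≈ 8.1403e-7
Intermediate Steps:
v = 10/5091 ≈ 0.0019642
v/M = (10/5091)/2413 = (10/5091)*(1/2413) = 10/12284583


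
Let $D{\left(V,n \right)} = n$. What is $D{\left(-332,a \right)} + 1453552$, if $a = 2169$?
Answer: $1455721$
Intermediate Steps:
$D{\left(-332,a \right)} + 1453552 = 2169 + 1453552 = 1455721$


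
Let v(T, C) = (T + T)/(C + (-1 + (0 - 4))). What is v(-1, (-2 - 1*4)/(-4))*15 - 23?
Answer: -101/7 ≈ -14.429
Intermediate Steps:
v(T, C) = 2*T/(-5 + C) (v(T, C) = (2*T)/(C + (-1 - 4)) = (2*T)/(C - 5) = (2*T)/(-5 + C) = 2*T/(-5 + C))
v(-1, (-2 - 1*4)/(-4))*15 - 23 = (2*(-1)/(-5 + (-2 - 1*4)/(-4)))*15 - 23 = (2*(-1)/(-5 + (-2 - 4)*(-¼)))*15 - 23 = (2*(-1)/(-5 - 6*(-¼)))*15 - 23 = (2*(-1)/(-5 + 3/2))*15 - 23 = (2*(-1)/(-7/2))*15 - 23 = (2*(-1)*(-2/7))*15 - 23 = (4/7)*15 - 23 = 60/7 - 23 = -101/7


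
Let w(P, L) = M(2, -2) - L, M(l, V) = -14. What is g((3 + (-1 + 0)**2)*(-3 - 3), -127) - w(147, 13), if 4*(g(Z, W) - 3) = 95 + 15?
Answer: 115/2 ≈ 57.500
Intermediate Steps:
g(Z, W) = 61/2 (g(Z, W) = 3 + (95 + 15)/4 = 3 + (1/4)*110 = 3 + 55/2 = 61/2)
w(P, L) = -14 - L
g((3 + (-1 + 0)**2)*(-3 - 3), -127) - w(147, 13) = 61/2 - (-14 - 1*13) = 61/2 - (-14 - 13) = 61/2 - 1*(-27) = 61/2 + 27 = 115/2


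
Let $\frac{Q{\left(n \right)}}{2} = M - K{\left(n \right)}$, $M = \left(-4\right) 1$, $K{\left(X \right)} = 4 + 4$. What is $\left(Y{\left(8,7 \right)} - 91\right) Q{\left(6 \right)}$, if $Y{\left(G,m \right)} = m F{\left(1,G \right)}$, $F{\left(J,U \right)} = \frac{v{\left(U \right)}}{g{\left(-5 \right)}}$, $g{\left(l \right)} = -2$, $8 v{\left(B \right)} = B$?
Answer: $2268$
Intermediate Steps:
$v{\left(B \right)} = \frac{B}{8}$
$K{\left(X \right)} = 8$
$M = -4$
$F{\left(J,U \right)} = - \frac{U}{16}$ ($F{\left(J,U \right)} = \frac{\frac{1}{8} U}{-2} = \frac{U}{8} \left(- \frac{1}{2}\right) = - \frac{U}{16}$)
$Q{\left(n \right)} = -24$ ($Q{\left(n \right)} = 2 \left(-4 - 8\right) = 2 \left(-12\right) = -24$)
$Y{\left(G,m \right)} = - \frac{G m}{16}$ ($Y{\left(G,m \right)} = m \left(- \frac{G}{16}\right) = - \frac{G m}{16}$)
$\left(Y{\left(8,7 \right)} - 91\right) Q{\left(6 \right)} = \left(\left(- \frac{1}{16}\right) 8 \cdot 7 - 91\right) \left(-24\right) = \left(- \frac{7}{2} - 91\right) \left(-24\right) = \left(- \frac{189}{2}\right) \left(-24\right) = 2268$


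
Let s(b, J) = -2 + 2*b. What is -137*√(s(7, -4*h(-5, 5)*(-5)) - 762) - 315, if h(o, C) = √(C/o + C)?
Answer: -315 - 685*I*√30 ≈ -315.0 - 3751.9*I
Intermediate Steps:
h(o, C) = √(C + C/o)
-137*√(s(7, -4*h(-5, 5)*(-5)) - 762) - 315 = -137*√((-2 + 2*7) - 762) - 315 = -137*√((-2 + 14) - 762) - 315 = -137*√(12 - 762) - 315 = -685*I*√30 - 315 = -315 - 685*I*√30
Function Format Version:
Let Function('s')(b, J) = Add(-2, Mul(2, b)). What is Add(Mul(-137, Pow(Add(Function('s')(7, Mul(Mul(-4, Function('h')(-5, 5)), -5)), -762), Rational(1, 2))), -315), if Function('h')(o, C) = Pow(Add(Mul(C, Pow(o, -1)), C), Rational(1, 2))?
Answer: Add(-315, Mul(-685, I, Pow(30, Rational(1, 2)))) ≈ Add(-315.00, Mul(-3751.9, I))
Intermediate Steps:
Function('h')(o, C) = Pow(Add(C, Mul(C, Pow(o, -1))), Rational(1, 2))
Add(Mul(-137, Pow(Add(Function('s')(7, Mul(Mul(-4, Function('h')(-5, 5)), -5)), -762), Rational(1, 2))), -315) = Add(Mul(-137, Pow(Add(Add(-2, Mul(2, 7)), -762), Rational(1, 2))), -315) = Add(Mul(-137, Pow(Add(Add(-2, 14), -762), Rational(1, 2))), -315) = Add(Mul(-137, Pow(Add(12, -762), Rational(1, 2))), -315) = Add(Mul(-137, Pow(-750, Rational(1, 2))), -315) = Add(Mul(-137, Mul(5, I, Pow(30, Rational(1, 2)))), -315) = Add(Mul(-685, I, Pow(30, Rational(1, 2))), -315) = Add(-315, Mul(-685, I, Pow(30, Rational(1, 2))))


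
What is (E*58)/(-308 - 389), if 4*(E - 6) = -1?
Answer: -667/1394 ≈ -0.47848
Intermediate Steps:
E = 23/4 (E = 6 + (¼)*(-1) = 6 - ¼ = 23/4 ≈ 5.7500)
(E*58)/(-308 - 389) = ((23/4)*58)/(-308 - 389) = (667/2)/(-697) = (667/2)*(-1/697) = -667/1394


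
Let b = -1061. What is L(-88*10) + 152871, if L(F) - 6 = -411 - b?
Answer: 153527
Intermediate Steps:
L(F) = 656 (L(F) = 6 + (-411 - 1*(-1061)) = 6 + (-411 + 1061) = 6 + 650 = 656)
L(-88*10) + 152871 = 656 + 152871 = 153527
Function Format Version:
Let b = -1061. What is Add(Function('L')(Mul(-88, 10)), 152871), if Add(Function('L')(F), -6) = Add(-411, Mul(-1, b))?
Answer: 153527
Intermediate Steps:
Function('L')(F) = 656 (Function('L')(F) = Add(6, Add(-411, Mul(-1, -1061))) = Add(6, Add(-411, 1061)) = Add(6, 650) = 656)
Add(Function('L')(Mul(-88, 10)), 152871) = Add(656, 152871) = 153527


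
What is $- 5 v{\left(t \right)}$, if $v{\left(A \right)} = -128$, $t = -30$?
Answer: $640$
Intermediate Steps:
$- 5 v{\left(t \right)} = \left(-5\right) \left(-128\right) = 640$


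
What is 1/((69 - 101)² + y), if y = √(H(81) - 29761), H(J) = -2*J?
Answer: 1024/1078499 - I*√29923/1078499 ≈ 0.00094947 - 0.00016039*I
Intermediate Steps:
y = I*√29923 (y = √(-2*81 - 29761) = √(-162 - 29761) = √(-29923) = I*√29923 ≈ 172.98*I)
1/((69 - 101)² + y) = 1/((69 - 101)² + I*√29923) = 1/((-32)² + I*√29923) = 1/(1024 + I*√29923)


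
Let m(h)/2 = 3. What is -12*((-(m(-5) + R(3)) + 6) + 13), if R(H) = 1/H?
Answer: -152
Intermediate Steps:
m(h) = 6 (m(h) = 2*3 = 6)
-12*((-(m(-5) + R(3)) + 6) + 13) = -12*((-(6 + 1/3) + 6) + 13) = -12*((-(6 + ⅓) + 6) + 13) = -12*((-1*19/3 + 6) + 13) = -12*((-19/3 + 6) + 13) = -12*(-⅓ + 13) = -12*38/3 = -152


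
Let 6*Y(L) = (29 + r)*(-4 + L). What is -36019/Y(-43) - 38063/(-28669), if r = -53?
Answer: -1025472867/5389772 ≈ -190.26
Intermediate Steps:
Y(L) = 16 - 4*L (Y(L) = ((29 - 53)*(-4 + L))/6 = (-24*(-4 + L))/6 = (96 - 24*L)/6 = 16 - 4*L)
-36019/Y(-43) - 38063/(-28669) = -36019/(16 - 4*(-43)) - 38063/(-28669) = -36019/(16 + 172) - 38063*(-1/28669) = -36019/188 + 38063/28669 = -1025472867/5389772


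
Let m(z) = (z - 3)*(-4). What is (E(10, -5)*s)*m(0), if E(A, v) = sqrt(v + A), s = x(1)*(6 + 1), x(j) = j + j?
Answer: 168*sqrt(5) ≈ 375.66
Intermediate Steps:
x(j) = 2*j
s = 14 (s = (2*1)*(6 + 1) = 2*7 = 14)
m(z) = 12 - 4*z (m(z) = (-3 + z)*(-4) = 12 - 4*z)
E(A, v) = sqrt(A + v)
(E(10, -5)*s)*m(0) = (sqrt(10 - 5)*14)*(12 - 4*0) = (sqrt(5)*14)*(12 + 0) = (14*sqrt(5))*12 = 168*sqrt(5)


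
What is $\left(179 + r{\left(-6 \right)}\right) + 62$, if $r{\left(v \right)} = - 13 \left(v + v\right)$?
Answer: $397$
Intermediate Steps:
$r{\left(v \right)} = - 26 v$ ($r{\left(v \right)} = - 13 \cdot 2 v = - 26 v$)
$\left(179 + r{\left(-6 \right)}\right) + 62 = \left(179 - -156\right) + 62 = \left(179 + 156\right) + 62 = 335 + 62 = 397$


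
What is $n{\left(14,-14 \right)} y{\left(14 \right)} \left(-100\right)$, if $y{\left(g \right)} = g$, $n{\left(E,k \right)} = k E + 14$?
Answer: $254800$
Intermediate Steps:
$n{\left(E,k \right)} = 14 + E k$ ($n{\left(E,k \right)} = E k + 14 = 14 + E k$)
$n{\left(14,-14 \right)} y{\left(14 \right)} \left(-100\right) = \left(14 + 14 \left(-14\right)\right) 14 \left(-100\right) = \left(14 - 196\right) 14 \left(-100\right) = \left(-182\right) 14 \left(-100\right) = \left(-2548\right) \left(-100\right) = 254800$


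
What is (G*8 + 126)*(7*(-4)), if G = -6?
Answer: -2184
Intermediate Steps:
(G*8 + 126)*(7*(-4)) = (-6*8 + 126)*(7*(-4)) = (-48 + 126)*(-28) = 78*(-28) = -2184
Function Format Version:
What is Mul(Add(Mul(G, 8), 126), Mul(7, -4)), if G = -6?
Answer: -2184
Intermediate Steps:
Mul(Add(Mul(G, 8), 126), Mul(7, -4)) = Mul(Add(Mul(-6, 8), 126), Mul(7, -4)) = Mul(Add(-48, 126), -28) = Mul(78, -28) = -2184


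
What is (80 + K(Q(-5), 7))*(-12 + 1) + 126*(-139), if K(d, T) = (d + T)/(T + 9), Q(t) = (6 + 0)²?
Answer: -294777/16 ≈ -18424.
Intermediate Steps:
Q(t) = 36 (Q(t) = 6² = 36)
K(d, T) = (T + d)/(9 + T)
(80 + K(Q(-5), 7))*(-12 + 1) + 126*(-139) = (80 + (7 + 36)/(9 + 7))*(-12 + 1) + 126*(-139) = (80 + 43/16)*(-11) - 17514 = (1323/16)*(-11) - 17514 = -14553/16 - 17514 = -294777/16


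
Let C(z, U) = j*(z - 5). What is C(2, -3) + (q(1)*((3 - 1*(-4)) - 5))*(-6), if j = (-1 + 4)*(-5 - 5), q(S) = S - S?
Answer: 90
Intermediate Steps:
q(S) = 0
j = -30 (j = 3*(-10) = -30)
C(z, U) = 150 - 30*z (C(z, U) = -30*(z - 5) = -30*(-5 + z) = 150 - 30*z)
C(2, -3) + (q(1)*((3 - 1*(-4)) - 5))*(-6) = (150 - 30*2) + (0*((3 - 1*(-4)) - 5))*(-6) = (150 - 60) + (0*((3 + 4) - 5))*(-6) = 90 + (0*(7 - 5))*(-6) = 90 + (0*2)*(-6) = 90 + 0*(-6) = 90 + 0 = 90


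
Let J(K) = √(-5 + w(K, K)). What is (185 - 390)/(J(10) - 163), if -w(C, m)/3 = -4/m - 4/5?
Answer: 167075/132852 + 205*I*√35/132852 ≈ 1.2576 + 0.0091289*I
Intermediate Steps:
w(C, m) = 12/5 + 12/m (w(C, m) = -3*(-4/m - 4/5) = -3*(-4/m - 4*⅕) = -3*(-4/m - ⅘) = -3*(-⅘ - 4/m) = 12/5 + 12/m)
J(K) = √(-13/5 + 12/K) (J(K) = √(-5 + (12/5 + 12/K)) = √(-13/5 + 12/K))
(185 - 390)/(J(10) - 163) = (185 - 390)/(√(-65 + 300/10)/5 - 163) = -205/(√(-65 + 300*(⅒))/5 - 163) = -205/(√(-65 + 30)/5 - 163) = -205/(√(-35)/5 - 163) = -205/((I*√35)/5 - 163) = -205/(I*√35/5 - 163) = -205/(-163 + I*√35/5)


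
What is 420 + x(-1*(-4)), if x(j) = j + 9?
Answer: 433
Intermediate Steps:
x(j) = 9 + j
420 + x(-1*(-4)) = 420 + (9 - 1*(-4)) = 420 + (9 + 4) = 420 + 13 = 433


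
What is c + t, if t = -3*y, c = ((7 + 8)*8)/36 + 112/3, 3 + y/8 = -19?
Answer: 1706/3 ≈ 568.67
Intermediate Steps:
y = -176 (y = -24 + 8*(-19) = -24 - 152 = -176)
c = 122/3 (c = (15*8)*(1/36) + 112*(⅓) = 120*(1/36) + 112/3 = 10/3 + 112/3 = 122/3 ≈ 40.667)
t = 528 (t = -3*(-176) = 528)
c + t = 122/3 + 528 = 1706/3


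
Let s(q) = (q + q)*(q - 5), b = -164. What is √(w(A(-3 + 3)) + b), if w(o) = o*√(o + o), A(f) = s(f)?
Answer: 2*I*√41 ≈ 12.806*I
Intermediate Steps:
s(q) = 2*q*(-5 + q) (s(q) = (2*q)*(-5 + q) = 2*q*(-5 + q))
A(f) = 2*f*(-5 + f)
w(o) = √2*o^(3/2) (w(o) = o*√(2*o) = o*(√2*√o) = √2*o^(3/2))
√(w(A(-3 + 3)) + b) = √(√2*(2*(-3 + 3)*(-5 + (-3 + 3)))^(3/2) - 164) = √(√2*(2*0*(-5 + 0))^(3/2) - 164) = √(√2*(2*0*(-5))^(3/2) - 164) = √(√2*0^(3/2) - 164) = √(√2*0 - 164) = √(0 - 164) = √(-164) = 2*I*√41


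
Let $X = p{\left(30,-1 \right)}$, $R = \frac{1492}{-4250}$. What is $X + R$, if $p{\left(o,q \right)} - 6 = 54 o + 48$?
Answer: $\frac{3556504}{2125} \approx 1673.6$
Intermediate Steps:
$p{\left(o,q \right)} = 54 + 54 o$ ($p{\left(o,q \right)} = 6 + \left(54 o + 48\right) = 6 + \left(48 + 54 o\right) = 54 + 54 o$)
$R = - \frac{746}{2125}$ ($R = 1492 \left(- \frac{1}{4250}\right) = - \frac{746}{2125} \approx -0.35106$)
$X = 1674$ ($X = 54 + 54 \cdot 30 = 54 + 1620 = 1674$)
$X + R = 1674 - \frac{746}{2125} = \frac{3556504}{2125}$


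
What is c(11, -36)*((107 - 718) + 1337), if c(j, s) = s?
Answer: -26136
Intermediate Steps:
c(11, -36)*((107 - 718) + 1337) = -36*((107 - 718) + 1337) = -36*(-611 + 1337) = -36*726 = -26136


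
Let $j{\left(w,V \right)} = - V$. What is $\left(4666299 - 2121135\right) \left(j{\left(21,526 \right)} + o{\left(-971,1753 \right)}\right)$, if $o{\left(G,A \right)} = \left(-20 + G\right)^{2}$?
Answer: $2498218450020$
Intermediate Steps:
$\left(4666299 - 2121135\right) \left(j{\left(21,526 \right)} + o{\left(-971,1753 \right)}\right) = \left(4666299 - 2121135\right) \left(\left(-1\right) 526 + \left(-20 - 971\right)^{2}\right) = 2545164 \left(-526 + \left(-991\right)^{2}\right) = 2545164 \left(-526 + 982081\right) = 2545164 \cdot 981555 = 2498218450020$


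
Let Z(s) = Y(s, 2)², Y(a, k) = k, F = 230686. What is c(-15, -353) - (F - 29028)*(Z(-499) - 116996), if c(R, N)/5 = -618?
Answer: 23592369646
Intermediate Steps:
c(R, N) = -3090 (c(R, N) = 5*(-618) = -3090)
Z(s) = 4 (Z(s) = 2² = 4)
c(-15, -353) - (F - 29028)*(Z(-499) - 116996) = -3090 - (230686 - 29028)*(4 - 116996) = -3090 - 201658*(-116992) = -3090 - 1*(-23592372736) = -3090 + 23592372736 = 23592369646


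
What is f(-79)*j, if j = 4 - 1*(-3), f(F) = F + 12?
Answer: -469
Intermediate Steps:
f(F) = 12 + F
j = 7 (j = 4 + 3 = 7)
f(-79)*j = (12 - 79)*7 = -67*7 = -469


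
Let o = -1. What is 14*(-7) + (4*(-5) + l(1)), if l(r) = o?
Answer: -119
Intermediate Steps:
l(r) = -1
14*(-7) + (4*(-5) + l(1)) = 14*(-7) + (4*(-5) - 1) = -98 + (-20 - 1) = -98 - 21 = -119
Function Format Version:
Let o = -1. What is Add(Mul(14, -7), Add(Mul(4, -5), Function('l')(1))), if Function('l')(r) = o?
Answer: -119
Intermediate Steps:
Function('l')(r) = -1
Add(Mul(14, -7), Add(Mul(4, -5), Function('l')(1))) = Add(Mul(14, -7), Add(Mul(4, -5), -1)) = Add(-98, Add(-20, -1)) = Add(-98, -21) = -119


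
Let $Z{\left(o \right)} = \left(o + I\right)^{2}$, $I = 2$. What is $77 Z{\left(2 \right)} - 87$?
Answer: $1145$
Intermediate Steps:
$Z{\left(o \right)} = \left(2 + o\right)^{2}$ ($Z{\left(o \right)} = \left(o + 2\right)^{2} = \left(2 + o\right)^{2}$)
$77 Z{\left(2 \right)} - 87 = 77 \left(2 + 2\right)^{2} - 87 = 77 \cdot 4^{2} - 87 = 77 \cdot 16 - 87 = 1232 - 87 = 1145$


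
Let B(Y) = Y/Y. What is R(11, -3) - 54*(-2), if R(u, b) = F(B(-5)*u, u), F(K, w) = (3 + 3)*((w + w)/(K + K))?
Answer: 114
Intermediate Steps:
B(Y) = 1
F(K, w) = 6*w/K (F(K, w) = 6*((2*w)/((2*K))) = 6*((2*w)*(1/(2*K))) = 6*(w/K) = 6*w/K)
R(u, b) = 6 (R(u, b) = 6*u/((1*u)) = 6*u/u = 6)
R(11, -3) - 54*(-2) = 6 - 54*(-2) = 6 + 108 = 114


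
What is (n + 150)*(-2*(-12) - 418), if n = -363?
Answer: 83922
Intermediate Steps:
(n + 150)*(-2*(-12) - 418) = (-363 + 150)*(-2*(-12) - 418) = -213*(24 - 418) = -213*(-394) = 83922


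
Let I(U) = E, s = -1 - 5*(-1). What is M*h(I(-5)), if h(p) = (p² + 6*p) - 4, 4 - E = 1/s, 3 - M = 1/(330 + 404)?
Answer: 1146721/11744 ≈ 97.643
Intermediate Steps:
M = 2201/734 (M = 3 - 1/(330 + 404) = 3 - 1/734 = 2201/734 ≈ 2.9986)
s = 4 (s = -1 - 1*(-5) = -1 + 5 = 4)
E = 15/4 (E = 4 - 1/4 = 4 - 1*¼ = 4 - ¼ = 15/4 ≈ 3.7500)
I(U) = 15/4
h(p) = -4 + p² + 6*p
M*h(I(-5)) = 2201*(-4 + (15/4)² + 6*(15/4))/734 = 2201*(-4 + 225/16 + 45/2)/734 = (2201/734)*(521/16) = 1146721/11744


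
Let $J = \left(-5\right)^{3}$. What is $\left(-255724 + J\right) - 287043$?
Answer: $-542892$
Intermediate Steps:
$J = -125$
$\left(-255724 + J\right) - 287043 = \left(-255724 - 125\right) - 287043 = -255849 - 287043 = -542892$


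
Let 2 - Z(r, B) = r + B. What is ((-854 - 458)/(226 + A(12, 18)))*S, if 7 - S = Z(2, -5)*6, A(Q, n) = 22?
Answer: 3772/31 ≈ 121.68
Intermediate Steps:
Z(r, B) = 2 - B - r (Z(r, B) = 2 - (r + B) = 2 - (B + r) = 2 + (-B - r) = 2 - B - r)
S = -23 (S = 7 - (2 - 1*(-5) - 1*2)*6 = 7 - (2 + 5 - 2)*6 = 7 - 5*6 = 7 - 1*30 = 7 - 30 = -23)
((-854 - 458)/(226 + A(12, 18)))*S = ((-854 - 458)/(226 + 22))*(-23) = -1312/248*(-23) = -1312*1/248*(-23) = -164/31*(-23) = 3772/31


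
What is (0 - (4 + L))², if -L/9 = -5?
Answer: 2401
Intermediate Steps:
L = 45 (L = -9*(-5) = 45)
(0 - (4 + L))² = (0 - (4 + 45))² = (0 - 1*49)² = (0 - 49)² = (-49)² = 2401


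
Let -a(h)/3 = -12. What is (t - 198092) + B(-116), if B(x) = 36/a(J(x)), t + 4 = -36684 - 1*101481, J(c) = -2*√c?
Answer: -336260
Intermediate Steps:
a(h) = 36 (a(h) = -3*(-12) = 36)
t = -138169 (t = -4 + (-36684 - 1*101481) = -4 + (-36684 - 101481) = -4 - 138165 = -138169)
B(x) = 1 (B(x) = 36/36 = 36*(1/36) = 1)
(t - 198092) + B(-116) = (-138169 - 198092) + 1 = -336261 + 1 = -336260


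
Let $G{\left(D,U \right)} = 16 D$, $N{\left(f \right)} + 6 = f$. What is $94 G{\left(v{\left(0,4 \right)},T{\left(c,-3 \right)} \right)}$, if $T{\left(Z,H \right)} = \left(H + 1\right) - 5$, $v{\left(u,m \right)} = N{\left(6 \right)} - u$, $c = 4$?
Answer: $0$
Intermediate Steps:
$N{\left(f \right)} = -6 + f$
$v{\left(u,m \right)} = - u$ ($v{\left(u,m \right)} = \left(-6 + 6\right) - u = 0 - u = - u$)
$T{\left(Z,H \right)} = -4 + H$ ($T{\left(Z,H \right)} = \left(1 + H\right) - 5 = -4 + H$)
$94 G{\left(v{\left(0,4 \right)},T{\left(c,-3 \right)} \right)} = 94 \cdot 16 \left(\left(-1\right) 0\right) = 94 \cdot 16 \cdot 0 = 94 \cdot 0 = 0$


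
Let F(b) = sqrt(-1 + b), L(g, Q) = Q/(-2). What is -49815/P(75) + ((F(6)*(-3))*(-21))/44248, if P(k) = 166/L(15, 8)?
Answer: 99630/83 + 63*sqrt(5)/44248 ≈ 1200.4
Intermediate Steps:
L(g, Q) = -Q/2 (L(g, Q) = Q*(-1/2) = -Q/2)
P(k) = -83/2 (P(k) = 166/((-1/2*8)) = 166/(-4) = 166*(-1/4) = -83/2)
-49815/P(75) + ((F(6)*(-3))*(-21))/44248 = -49815/(-83/2) + ((sqrt(-1 + 6)*(-3))*(-21))/44248 = -49815*(-2/83) + ((sqrt(5)*(-3))*(-21))*(1/44248) = 99630/83 + (-3*sqrt(5)*(-21))*(1/44248) = 99630/83 + (63*sqrt(5))*(1/44248) = 99630/83 + 63*sqrt(5)/44248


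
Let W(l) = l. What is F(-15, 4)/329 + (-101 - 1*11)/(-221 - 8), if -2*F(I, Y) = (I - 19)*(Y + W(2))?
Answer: 60206/75341 ≈ 0.79911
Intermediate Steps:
F(I, Y) = -(-19 + I)*(2 + Y)/2 (F(I, Y) = -(I - 19)*(Y + 2)/2 = -(-19 + I)*(2 + Y)/2)
F(-15, 4)/329 + (-101 - 1*11)/(-221 - 8) = (19 - 1*(-15) + (19/2)*4 - ½*(-15)*4)/329 + (-101 - 1*11)/(-221 - 8) = (19 + 15 + 38 + 30)*(1/329) + (-101 - 11)/(-229) = 102*(1/329) - 112*(-1/229) = 102/329 + 112/229 = 60206/75341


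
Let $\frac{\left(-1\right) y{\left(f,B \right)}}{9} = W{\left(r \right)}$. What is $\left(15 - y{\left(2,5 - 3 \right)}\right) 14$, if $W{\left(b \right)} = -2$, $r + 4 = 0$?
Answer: $-42$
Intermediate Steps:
$r = -4$ ($r = -4 + 0 = -4$)
$y{\left(f,B \right)} = 18$ ($y{\left(f,B \right)} = \left(-9\right) \left(-2\right) = 18$)
$\left(15 - y{\left(2,5 - 3 \right)}\right) 14 = \left(15 - 18\right) 14 = \left(-3\right) 14 = -42$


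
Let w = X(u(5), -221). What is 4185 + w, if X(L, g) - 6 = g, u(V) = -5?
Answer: 3970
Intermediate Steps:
X(L, g) = 6 + g
w = -215 (w = 6 - 221 = -215)
4185 + w = 4185 - 215 = 3970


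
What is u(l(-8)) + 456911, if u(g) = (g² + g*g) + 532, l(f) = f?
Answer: 457571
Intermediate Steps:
u(g) = 532 + 2*g² (u(g) = (g² + g²) + 532 = 2*g² + 532 = 532 + 2*g²)
u(l(-8)) + 456911 = (532 + 2*(-8)²) + 456911 = (532 + 2*64) + 456911 = (532 + 128) + 456911 = 660 + 456911 = 457571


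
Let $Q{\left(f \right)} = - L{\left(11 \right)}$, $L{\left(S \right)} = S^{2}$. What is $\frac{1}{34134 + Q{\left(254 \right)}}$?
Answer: $\frac{1}{34013} \approx 2.9401 \cdot 10^{-5}$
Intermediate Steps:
$Q{\left(f \right)} = -121$ ($Q{\left(f \right)} = - 11^{2} = \left(-1\right) 121 = -121$)
$\frac{1}{34134 + Q{\left(254 \right)}} = \frac{1}{34134 - 121} = \frac{1}{34013}$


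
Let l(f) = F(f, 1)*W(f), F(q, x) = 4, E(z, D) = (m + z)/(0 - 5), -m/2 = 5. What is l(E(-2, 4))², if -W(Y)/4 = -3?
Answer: 2304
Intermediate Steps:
m = -10 (m = -2*5 = -10)
E(z, D) = 2 - z/5 (E(z, D) = (-10 + z)/(0 - 5) = (-10 + z)/(-5) = (-10 + z)*(-⅕) = 2 - z/5)
W(Y) = 12 (W(Y) = -4*(-3) = 12)
l(f) = 48 (l(f) = 4*12 = 48)
l(E(-2, 4))² = 48² = 2304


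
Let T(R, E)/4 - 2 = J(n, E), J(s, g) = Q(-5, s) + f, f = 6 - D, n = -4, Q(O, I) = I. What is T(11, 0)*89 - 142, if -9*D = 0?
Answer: 1282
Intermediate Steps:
D = 0 (D = -⅑*0 = 0)
f = 6 (f = 6 - 1*0 = 6 + 0 = 6)
J(s, g) = 6 + s (J(s, g) = s + 6 = 6 + s)
T(R, E) = 16 (T(R, E) = 8 + 4*(6 - 4) = 8 + 4*2 = 8 + 8 = 16)
T(11, 0)*89 - 142 = 16*89 - 142 = 1424 - 142 = 1282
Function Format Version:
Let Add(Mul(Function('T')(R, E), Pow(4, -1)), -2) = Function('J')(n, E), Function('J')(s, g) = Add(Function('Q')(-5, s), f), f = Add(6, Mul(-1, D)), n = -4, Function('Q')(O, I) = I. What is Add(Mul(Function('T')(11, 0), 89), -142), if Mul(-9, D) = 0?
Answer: 1282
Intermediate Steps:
D = 0 (D = Mul(Rational(-1, 9), 0) = 0)
f = 6 (f = Add(6, Mul(-1, 0)) = Add(6, 0) = 6)
Function('J')(s, g) = Add(6, s) (Function('J')(s, g) = Add(s, 6) = Add(6, s))
Function('T')(R, E) = 16 (Function('T')(R, E) = Add(8, Mul(4, Add(6, -4))) = Add(8, Mul(4, 2)) = Add(8, 8) = 16)
Add(Mul(Function('T')(11, 0), 89), -142) = Add(Mul(16, 89), -142) = Add(1424, -142) = 1282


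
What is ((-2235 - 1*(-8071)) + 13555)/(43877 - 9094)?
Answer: 19391/34783 ≈ 0.55748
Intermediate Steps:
((-2235 - 1*(-8071)) + 13555)/(43877 - 9094) = ((-2235 + 8071) + 13555)/34783 = (5836 + 13555)*(1/34783) = 19391*(1/34783) = 19391/34783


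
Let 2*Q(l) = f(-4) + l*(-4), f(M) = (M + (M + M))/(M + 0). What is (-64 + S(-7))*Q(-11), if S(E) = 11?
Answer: -2491/2 ≈ -1245.5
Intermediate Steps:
f(M) = 3 (f(M) = (M + 2*M)/M = (3*M)/M = 3)
Q(l) = 3/2 - 2*l (Q(l) = (3 + l*(-4))/2 = (3 - 4*l)/2 = 3/2 - 2*l)
(-64 + S(-7))*Q(-11) = (-64 + 11)*(3/2 - 2*(-11)) = -53*(3/2 + 22) = -53*47/2 = -2491/2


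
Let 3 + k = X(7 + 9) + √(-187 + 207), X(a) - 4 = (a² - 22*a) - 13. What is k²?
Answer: 11684 - 432*√5 ≈ 10718.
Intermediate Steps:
X(a) = -9 + a² - 22*a (X(a) = 4 + ((a² - 22*a) - 13) = 4 + (-13 + a² - 22*a) = -9 + a² - 22*a)
k = -108 + 2*√5 (k = -3 + ((-9 + (7 + 9)² - 22*(7 + 9)) + √(-187 + 207)) = -3 + ((-9 + 16² - 22*16) + √20) = -3 + ((-9 + 256 - 352) + 2*√5) = -3 + (-105 + 2*√5) = -108 + 2*√5 ≈ -103.53)
k² = (-108 + 2*√5)²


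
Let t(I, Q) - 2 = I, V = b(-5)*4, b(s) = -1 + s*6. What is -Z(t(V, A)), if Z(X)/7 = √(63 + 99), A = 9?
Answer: -63*√2 ≈ -89.095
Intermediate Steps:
b(s) = -1 + 6*s
V = -124 (V = (-1 + 6*(-5))*4 = (-1 - 30)*4 = -31*4 = -124)
t(I, Q) = 2 + I
Z(X) = 63*√2 (Z(X) = 7*√(63 + 99) = 7*√162 = 7*(9*√2) = 63*√2)
-Z(t(V, A)) = -63*√2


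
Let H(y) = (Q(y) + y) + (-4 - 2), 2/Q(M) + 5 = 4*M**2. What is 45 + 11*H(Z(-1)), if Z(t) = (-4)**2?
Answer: 157967/1019 ≈ 155.02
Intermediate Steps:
Q(M) = 2/(-5 + 4*M**2)
Z(t) = 16
H(y) = -6 + y + 2/(-5 + 4*y**2) (H(y) = (2/(-5 + 4*y**2) + y) + (-4 - 2) = (y + 2/(-5 + 4*y**2)) - 6 = -6 + y + 2/(-5 + 4*y**2))
45 + 11*H(Z(-1)) = 45 + 11*((2 + (-6 + 16)*(-5 + 4*16**2))/(-5 + 4*16**2)) = 45 + 11*((2 + 10*(-5 + 4*256))/(-5 + 4*256)) = 45 + 11*((2 + 10*(-5 + 1024))/(-5 + 1024)) = 45 + 11*((2 + 10*1019)/1019) = 45 + 11*((2 + 10190)/1019) = 45 + 11*((1/1019)*10192) = 45 + 11*(10192/1019) = 45 + 112112/1019 = 157967/1019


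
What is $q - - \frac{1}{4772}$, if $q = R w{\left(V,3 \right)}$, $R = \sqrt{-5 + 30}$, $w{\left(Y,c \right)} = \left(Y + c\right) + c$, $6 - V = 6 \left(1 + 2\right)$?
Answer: $- \frac{143159}{4772} \approx -30.0$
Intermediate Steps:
$V = -12$ ($V = 6 - 6 \left(1 + 2\right) = 6 - 6 \cdot 3 = 6 - 18 = -12$)
$w{\left(Y,c \right)} = Y + 2 c$
$R = 5$ ($R = \sqrt{25} = 5$)
$q = -30$ ($q = 5 \left(-12 + 2 \cdot 3\right) = 5 \left(-12 + 6\right) = 5 \left(-6\right) = -30$)
$q - - \frac{1}{4772} = -30 - - \frac{1}{4772} = -30 + \frac{1}{4772} = - \frac{143159}{4772}$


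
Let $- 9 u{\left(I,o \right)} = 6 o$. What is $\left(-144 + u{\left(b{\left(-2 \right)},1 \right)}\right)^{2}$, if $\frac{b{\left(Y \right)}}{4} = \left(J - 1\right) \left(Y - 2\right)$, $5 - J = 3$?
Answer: $\frac{188356}{9} \approx 20928.0$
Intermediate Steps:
$J = 2$ ($J = 5 - 3 = 2$)
$b{\left(Y \right)} = -8 + 4 Y$ ($b{\left(Y \right)} = 4 \left(2 - 1\right) \left(Y - 2\right) = 4 \cdot 1 \left(-2 + Y\right) = 4 \left(-2 + Y\right) = -8 + 4 Y$)
$u{\left(I,o \right)} = - \frac{2 o}{3}$ ($u{\left(I,o \right)} = - \frac{6 o}{9} = - \frac{2 o}{3}$)
$\left(-144 + u{\left(b{\left(-2 \right)},1 \right)}\right)^{2} = \left(-144 - \frac{2}{3}\right)^{2} = \left(- \frac{434}{3}\right)^{2} = \frac{188356}{9}$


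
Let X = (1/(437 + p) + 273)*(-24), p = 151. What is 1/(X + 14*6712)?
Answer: 49/4283382 ≈ 1.1440e-5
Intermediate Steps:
X = -321050/49 (X = (1/(437 + 151) + 273)*(-24) = (1/588 + 273)*(-24) = (160525/588)*(-24) = -321050/49 ≈ -6552.0)
1/(X + 14*6712) = 1/(-321050/49 + 14*6712) = 1/(-321050/49 + 93968) = 1/(4283382/49) = 49/4283382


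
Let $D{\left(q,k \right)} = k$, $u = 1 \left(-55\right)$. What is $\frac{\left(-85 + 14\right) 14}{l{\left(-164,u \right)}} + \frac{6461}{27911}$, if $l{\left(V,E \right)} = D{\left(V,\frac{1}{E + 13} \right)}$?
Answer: $\frac{89633453}{2147} \approx 41748.0$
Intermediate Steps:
$u = -55$
$l{\left(V,E \right)} = \frac{1}{13 + E}$ ($l{\left(V,E \right)} = \frac{1}{E + 13} = \frac{1}{13 + E}$)
$\frac{\left(-85 + 14\right) 14}{l{\left(-164,u \right)}} + \frac{6461}{27911} = \frac{\left(-85 + 14\right) 14}{\frac{1}{13 - 55}} + \frac{6461}{27911} = \frac{\left(-71\right) 14}{\frac{1}{-42}} + 6461 \cdot \frac{1}{27911} = - \frac{994}{- \frac{1}{42}} + \frac{497}{2147} = \left(-994\right) \left(-42\right) + \frac{497}{2147} = 41748 + \frac{497}{2147} = \frac{89633453}{2147}$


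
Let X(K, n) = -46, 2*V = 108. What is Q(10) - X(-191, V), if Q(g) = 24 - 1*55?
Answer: 15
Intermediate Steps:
V = 54 (V = (½)*108 = 54)
Q(g) = -31 (Q(g) = 24 - 55 = -31)
Q(10) - X(-191, V) = -31 - 1*(-46) = -31 + 46 = 15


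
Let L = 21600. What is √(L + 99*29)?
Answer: 3*√2719 ≈ 156.43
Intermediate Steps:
√(L + 99*29) = √(21600 + 99*29) = √(21600 + 2871) = √24471 = 3*√2719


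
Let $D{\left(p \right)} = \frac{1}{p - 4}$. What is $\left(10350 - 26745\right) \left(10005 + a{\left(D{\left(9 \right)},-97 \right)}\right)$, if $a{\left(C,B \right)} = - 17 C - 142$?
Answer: $-161648142$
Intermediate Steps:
$D{\left(p \right)} = \frac{1}{-4 + p}$
$a{\left(C,B \right)} = -142 - 17 C$
$\left(10350 - 26745\right) \left(10005 + a{\left(D{\left(9 \right)},-97 \right)}\right) = \left(10350 - 26745\right) \left(10005 - \left(142 + \frac{17}{-4 + 9}\right)\right) = - 16395 \left(10005 - \left(142 + \frac{17}{5}\right)\right) = - 16395 \left(10005 - \frac{727}{5}\right) = \left(-16395\right) \frac{49298}{5} = -161648142$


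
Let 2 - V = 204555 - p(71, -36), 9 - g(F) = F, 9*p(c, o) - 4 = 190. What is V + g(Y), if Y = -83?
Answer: -1839955/9 ≈ -2.0444e+5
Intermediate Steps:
p(c, o) = 194/9 (p(c, o) = 4/9 + (1/9)*190 = 4/9 + 190/9 = 194/9)
g(F) = 9 - F
V = -1840783/9 (V = 2 - (204555 - 1*194/9) = 2 - (204555 - 194/9) = 2 - 1*1840801/9 = 2 - 1840801/9 = -1840783/9 ≈ -2.0453e+5)
V + g(Y) = -1840783/9 + (9 - 1*(-83)) = -1840783/9 + (9 + 83) = -1840783/9 + 92 = -1839955/9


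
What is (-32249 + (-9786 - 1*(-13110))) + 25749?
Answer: -3176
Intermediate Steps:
(-32249 + (-9786 - 1*(-13110))) + 25749 = (-32249 + (-9786 + 13110)) + 25749 = (-32249 + 3324) + 25749 = -28925 + 25749 = -3176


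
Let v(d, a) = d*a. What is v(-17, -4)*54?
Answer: 3672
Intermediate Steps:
v(d, a) = a*d
v(-17, -4)*54 = -4*(-17)*54 = 68*54 = 3672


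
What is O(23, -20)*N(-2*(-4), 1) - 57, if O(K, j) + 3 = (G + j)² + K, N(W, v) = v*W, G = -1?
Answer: 3631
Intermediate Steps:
N(W, v) = W*v
O(K, j) = -3 + K + (-1 + j)² (O(K, j) = -3 + ((-1 + j)² + K) = -3 + (K + (-1 + j)²) = -3 + K + (-1 + j)²)
O(23, -20)*N(-2*(-4), 1) - 57 = (-3 + 23 + (-1 - 20)²)*(-2*(-4)*1) - 57 = (-3 + 23 + (-21)²)*(8*1) - 57 = (-3 + 23 + 441)*8 - 57 = 461*8 - 57 = 3688 - 57 = 3631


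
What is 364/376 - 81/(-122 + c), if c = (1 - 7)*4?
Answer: 5225/3431 ≈ 1.5229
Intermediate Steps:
c = -24 (c = -6*4 = -24)
364/376 - 81/(-122 + c) = 364/376 - 81/(-122 - 24) = 364*(1/376) - 81/(-146) = 91/94 - 81*(-1/146) = 91/94 + 81/146 = 5225/3431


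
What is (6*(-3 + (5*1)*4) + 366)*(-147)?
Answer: -68796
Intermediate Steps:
(6*(-3 + (5*1)*4) + 366)*(-147) = (6*(-3 + 5*4) + 366)*(-147) = (6*(-3 + 20) + 366)*(-147) = (6*17 + 366)*(-147) = (102 + 366)*(-147) = 468*(-147) = -68796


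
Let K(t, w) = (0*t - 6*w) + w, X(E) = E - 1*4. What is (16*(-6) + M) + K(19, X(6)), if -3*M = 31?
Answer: -349/3 ≈ -116.33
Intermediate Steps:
M = -31/3 (M = -1/3*31 = -31/3 ≈ -10.333)
X(E) = -4 + E (X(E) = E - 4 = -4 + E)
K(t, w) = -5*w (K(t, w) = (0 - 6*w) + w = -6*w + w = -5*w)
(16*(-6) + M) + K(19, X(6)) = (16*(-6) - 31/3) - 5*(-4 + 6) = (-96 - 31/3) - 5*2 = -319/3 - 10 = -349/3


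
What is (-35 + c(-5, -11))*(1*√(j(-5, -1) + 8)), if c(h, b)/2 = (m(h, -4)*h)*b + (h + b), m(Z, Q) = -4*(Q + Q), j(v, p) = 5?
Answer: 3453*√13 ≈ 12450.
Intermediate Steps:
m(Z, Q) = -8*Q
c(h, b) = 2*b + 2*h + 64*b*h (c(h, b) = 2*(((-8*(-4))*h)*b + (h + b)) = 2*((32*h)*b + (b + h)) = 2*(32*b*h + (b + h)) = 2*(b + h + 32*b*h) = 2*b + 2*h + 64*b*h)
(-35 + c(-5, -11))*(1*√(j(-5, -1) + 8)) = (-35 + (2*(-11) + 2*(-5) + 64*(-11)*(-5)))*(1*√(5 + 8)) = (-35 + (-22 - 10 + 3520))*(1*√13) = (-35 + 3488)*√13 = 3453*√13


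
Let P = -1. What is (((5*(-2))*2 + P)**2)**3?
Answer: 85766121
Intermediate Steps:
(((5*(-2))*2 + P)**2)**3 = (((5*(-2))*2 - 1)**2)**3 = ((-10*2 - 1)**2)**3 = ((-20 - 1)**2)**3 = ((-21)**2)**3 = 441**3 = 85766121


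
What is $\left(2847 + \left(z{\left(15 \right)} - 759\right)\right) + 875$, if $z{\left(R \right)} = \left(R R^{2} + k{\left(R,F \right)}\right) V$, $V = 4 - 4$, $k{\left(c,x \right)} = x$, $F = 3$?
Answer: $2963$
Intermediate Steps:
$V = 0$
$z{\left(R \right)} = 0$ ($z{\left(R \right)} = \left(R R^{2} + 3\right) 0 = \left(R^{3} + 3\right) 0 = \left(3 + R^{3}\right) 0 = 0$)
$\left(2847 + \left(z{\left(15 \right)} - 759\right)\right) + 875 = \left(2847 + \left(0 - 759\right)\right) + 875 = \left(2847 - 759\right) + 875 = 2088 + 875 = 2963$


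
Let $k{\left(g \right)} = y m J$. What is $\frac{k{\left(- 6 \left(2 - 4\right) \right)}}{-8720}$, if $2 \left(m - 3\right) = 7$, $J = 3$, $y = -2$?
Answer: $\frac{39}{8720} \approx 0.0044725$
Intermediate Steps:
$m = \frac{13}{2}$ ($m = 3 + \frac{1}{2} \cdot 7 = 3 + \frac{7}{2} = \frac{13}{2} \approx 6.5$)
$k{\left(g \right)} = -39$ ($k{\left(g \right)} = \left(-2\right) \frac{13}{2} \cdot 3 = \left(-13\right) 3 = -39$)
$\frac{k{\left(- 6 \left(2 - 4\right) \right)}}{-8720} = - \frac{39}{-8720} = \left(-39\right) \left(- \frac{1}{8720}\right) = \frac{39}{8720}$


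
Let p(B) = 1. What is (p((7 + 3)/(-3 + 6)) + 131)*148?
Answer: 19536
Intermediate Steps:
(p((7 + 3)/(-3 + 6)) + 131)*148 = (1 + 131)*148 = 132*148 = 19536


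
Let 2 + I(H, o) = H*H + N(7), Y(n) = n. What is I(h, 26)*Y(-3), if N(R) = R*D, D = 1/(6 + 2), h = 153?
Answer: -561789/8 ≈ -70224.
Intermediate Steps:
D = ⅛ (D = 1/8 = ⅛ ≈ 0.12500)
N(R) = R/8 (N(R) = R*(⅛) = R/8)
I(H, o) = -9/8 + H² (I(H, o) = -2 + (H*H + (⅛)*7) = -2 + (H² + 7/8) = -2 + (7/8 + H²) = -9/8 + H²)
I(h, 26)*Y(-3) = (-9/8 + 153²)*(-3) = (-9/8 + 23409)*(-3) = (187263/8)*(-3) = -561789/8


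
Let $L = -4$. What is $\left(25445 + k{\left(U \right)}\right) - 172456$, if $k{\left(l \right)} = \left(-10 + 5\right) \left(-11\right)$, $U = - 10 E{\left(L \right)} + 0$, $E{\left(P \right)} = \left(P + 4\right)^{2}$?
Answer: $-146956$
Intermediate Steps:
$E{\left(P \right)} = \left(4 + P\right)^{2}$
$U = 0$ ($U = - 10 \left(4 - 4\right)^{2} + 0 = - 10 \cdot 0^{2} + 0 = \left(-10\right) 0 + 0 = 0 + 0 = 0$)
$k{\left(l \right)} = 55$ ($k{\left(l \right)} = \left(-5\right) \left(-11\right) = 55$)
$\left(25445 + k{\left(U \right)}\right) - 172456 = \left(25445 + 55\right) - 172456 = 25500 - 172456 = -146956$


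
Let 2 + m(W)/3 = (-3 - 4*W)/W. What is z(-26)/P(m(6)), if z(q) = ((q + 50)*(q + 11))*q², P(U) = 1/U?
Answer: 4745520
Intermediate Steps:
m(W) = -6 + 3*(-3 - 4*W)/W (m(W) = -6 + 3*((-3 - 4*W)/W) = -6 + 3*(-3 - 4*W)/W)
z(q) = q²*(11 + q)*(50 + q) (z(q) = ((50 + q)*(11 + q))*q² = ((11 + q)*(50 + q))*q² = q²*(11 + q)*(50 + q))
z(-26)/P(m(6)) = ((-26)²*(550 + (-26)² + 61*(-26)))/(1/(-18 - 9/6)) = (676*(550 + 676 - 1586))/(1/(-18 - 9*⅙)) = (676*(-360))/(1/(-18 - 3/2)) = -243360/(1/(-39/2)) = -243360/(-2/39) = -243360*(-39/2) = 4745520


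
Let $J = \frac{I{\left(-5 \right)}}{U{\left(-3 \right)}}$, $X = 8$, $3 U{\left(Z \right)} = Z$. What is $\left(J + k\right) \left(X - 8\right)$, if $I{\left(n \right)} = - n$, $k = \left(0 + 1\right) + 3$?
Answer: $0$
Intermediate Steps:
$k = 4$ ($k = 1 + 3 = 4$)
$U{\left(Z \right)} = \frac{Z}{3}$
$J = -5$ ($J = \frac{\left(-1\right) \left(-5\right)}{\frac{1}{3} \left(-3\right)} = \frac{5}{-1} = 5 \left(-1\right) = -5$)
$\left(J + k\right) \left(X - 8\right) = \left(-5 + 4\right) \left(8 - 8\right) = - (8 - 8) = \left(-1\right) 0 = 0$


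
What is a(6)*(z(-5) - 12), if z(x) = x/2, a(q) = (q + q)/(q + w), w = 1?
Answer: -174/7 ≈ -24.857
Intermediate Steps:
a(q) = 2*q/(1 + q) (a(q) = (q + q)/(q + 1) = (2*q)/(1 + q) = 2*q/(1 + q))
z(x) = x/2 (z(x) = x*(1/2) = x/2)
a(6)*(z(-5) - 12) = (2*6/(1 + 6))*((1/2)*(-5) - 12) = (2*6/7)*(-5/2 - 12) = (2*6*(1/7))*(-29/2) = (12/7)*(-29/2) = -174/7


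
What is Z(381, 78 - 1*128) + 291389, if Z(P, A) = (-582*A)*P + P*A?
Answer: 11359439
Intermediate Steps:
Z(P, A) = -581*A*P (Z(P, A) = -582*A*P + A*P = -581*A*P)
Z(381, 78 - 1*128) + 291389 = -581*(78 - 1*128)*381 + 291389 = -581*(78 - 128)*381 + 291389 = -581*(-50)*381 + 291389 = 11068050 + 291389 = 11359439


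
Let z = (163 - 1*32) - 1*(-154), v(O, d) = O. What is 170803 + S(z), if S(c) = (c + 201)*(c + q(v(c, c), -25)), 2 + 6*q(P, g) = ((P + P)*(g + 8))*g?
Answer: 19931401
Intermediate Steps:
z = 285 (z = (163 - 32) + 154 = 131 + 154 = 285)
q(P, g) = -1/3 + P*g*(8 + g)/3 (q(P, g) = -1/3 + (((P + P)*(g + 8))*g)/6 = -1/3 + (((2*P)*(8 + g))*g)/6 = -1/3 + ((2*P*(8 + g))*g)/6 = -1/3 + (2*P*g*(8 + g))/6 = -1/3 + P*g*(8 + g)/3)
S(c) = (201 + c)*(-1/3 + 428*c/3) (S(c) = (c + 201)*(c + (-1/3 + (1/3)*c*(-25)**2 + (8/3)*c*(-25))) = (201 + c)*(c + (-1/3 + (1/3)*c*625 - 200*c/3)) = (201 + c)*(c + (-1/3 + 625*c/3 - 200*c/3)) = (201 + c)*(c + (-1/3 + 425*c/3)) = (201 + c)*(-1/3 + 428*c/3))
170803 + S(z) = 170803 + (-67 + (428/3)*285**2 + (86027/3)*285) = 170803 + (-67 + (428/3)*81225 + 8172565) = 170803 + (-67 + 11588100 + 8172565) = 170803 + 19760598 = 19931401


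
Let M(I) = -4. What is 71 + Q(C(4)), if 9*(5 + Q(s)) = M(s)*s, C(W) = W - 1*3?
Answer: 590/9 ≈ 65.556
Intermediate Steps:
C(W) = -3 + W (C(W) = W - 3 = -3 + W)
Q(s) = -5 - 4*s/9 (Q(s) = -5 + (-4*s)/9 = -5 - 4*s/9)
71 + Q(C(4)) = 71 + (-5 - 4*(-3 + 4)/9) = 71 + (-5 - 4/9*1) = 71 + (-5 - 4/9) = 71 - 49/9 = 590/9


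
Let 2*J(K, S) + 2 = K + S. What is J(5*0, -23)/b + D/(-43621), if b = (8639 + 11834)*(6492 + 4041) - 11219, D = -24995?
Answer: 2155877420115/3762414021076 ≈ 0.57300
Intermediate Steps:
b = 215630890 (b = 20473*10533 - 11219 = 215642109 - 11219 = 215630890)
J(K, S) = -1 + K/2 + S/2 (J(K, S) = -1 + (K + S)/2 = -1 + (K/2 + S/2) = -1 + K/2 + S/2)
J(5*0, -23)/b + D/(-43621) = (-1 + (5*0)/2 + (½)*(-23))/215630890 - 24995/(-43621) = (-1 + (½)*0 - 23/2)*(1/215630890) - 24995*(-1/43621) = (-1 + 0 - 23/2)*(1/215630890) + 24995/43621 = -25/2*1/215630890 + 24995/43621 = -5/86252356 + 24995/43621 = 2155877420115/3762414021076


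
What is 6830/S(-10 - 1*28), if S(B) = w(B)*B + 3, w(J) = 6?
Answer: -1366/45 ≈ -30.356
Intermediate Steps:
S(B) = 3 + 6*B (S(B) = 6*B + 3 = 3 + 6*B)
6830/S(-10 - 1*28) = 6830/(3 + 6*(-10 - 1*28)) = 6830/(3 + 6*(-10 - 28)) = 6830/(3 + 6*(-38)) = 6830/(3 - 228) = 6830/(-225) = 6830*(-1/225) = -1366/45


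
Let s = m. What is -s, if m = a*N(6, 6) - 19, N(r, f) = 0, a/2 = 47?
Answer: 19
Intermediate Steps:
a = 94 (a = 2*47 = 94)
m = -19 (m = 94*0 - 19 = 0 - 19 = -19)
s = -19
-s = -1*(-19) = 19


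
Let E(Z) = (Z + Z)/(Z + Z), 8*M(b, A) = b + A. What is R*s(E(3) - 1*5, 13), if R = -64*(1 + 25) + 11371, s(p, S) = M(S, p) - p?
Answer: 397987/8 ≈ 49748.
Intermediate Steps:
M(b, A) = A/8 + b/8 (M(b, A) = (b + A)/8 = (A + b)/8 = A/8 + b/8)
E(Z) = 1 (E(Z) = (2*Z)/((2*Z)) = (2*Z)*(1/(2*Z)) = 1)
s(p, S) = -7*p/8 + S/8 (s(p, S) = (p/8 + S/8) - p = (S/8 + p/8) - p = -7*p/8 + S/8)
R = 9707 (R = -64*26 + 11371 = -1664 + 11371 = 9707)
R*s(E(3) - 1*5, 13) = 9707*(-7*(1 - 1*5)/8 + (⅛)*13) = 9707*(-7*(1 - 5)/8 + 13/8) = 9707*(-7/8*(-4) + 13/8) = 9707*(7/2 + 13/8) = 9707*(41/8) = 397987/8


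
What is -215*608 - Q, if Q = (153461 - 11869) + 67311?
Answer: -339623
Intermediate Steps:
Q = 208903 (Q = 141592 + 67311 = 208903)
-215*608 - Q = -215*608 - 1*208903 = -130720 - 208903 = -339623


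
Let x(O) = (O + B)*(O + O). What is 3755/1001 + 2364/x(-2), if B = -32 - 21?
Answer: 6596/455 ≈ 14.497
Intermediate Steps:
B = -53
x(O) = 2*O*(-53 + O) (x(O) = (O - 53)*(O + O) = (-53 + O)*(2*O) = 2*O*(-53 + O))
3755/1001 + 2364/x(-2) = 3755/1001 + 2364/((2*(-2)*(-53 - 2))) = 3755*(1/1001) + 2364/((2*(-2)*(-55))) = 3755/1001 + 2364/220 = 3755/1001 + 2364*(1/220) = 3755/1001 + 591/55 = 6596/455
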